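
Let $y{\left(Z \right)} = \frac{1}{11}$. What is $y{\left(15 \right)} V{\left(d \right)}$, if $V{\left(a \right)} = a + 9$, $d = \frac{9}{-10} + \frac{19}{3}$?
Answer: $\frac{433}{330} \approx 1.3121$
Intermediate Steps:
$d = \frac{163}{30}$ ($d = 9 \left(- \frac{1}{10}\right) + 19 \cdot \frac{1}{3} = - \frac{9}{10} + \frac{19}{3} = \frac{163}{30} \approx 5.4333$)
$y{\left(Z \right)} = \frac{1}{11}$
$V{\left(a \right)} = 9 + a$
$y{\left(15 \right)} V{\left(d \right)} = \frac{9 + \frac{163}{30}}{11} = \frac{1}{11} \cdot \frac{433}{30} = \frac{433}{330}$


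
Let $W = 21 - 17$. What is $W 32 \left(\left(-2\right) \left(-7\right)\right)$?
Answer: $1792$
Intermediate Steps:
$W = 4$
$W 32 \left(\left(-2\right) \left(-7\right)\right) = 4 \cdot 32 \left(\left(-2\right) \left(-7\right)\right) = 128 \cdot 14 = 1792$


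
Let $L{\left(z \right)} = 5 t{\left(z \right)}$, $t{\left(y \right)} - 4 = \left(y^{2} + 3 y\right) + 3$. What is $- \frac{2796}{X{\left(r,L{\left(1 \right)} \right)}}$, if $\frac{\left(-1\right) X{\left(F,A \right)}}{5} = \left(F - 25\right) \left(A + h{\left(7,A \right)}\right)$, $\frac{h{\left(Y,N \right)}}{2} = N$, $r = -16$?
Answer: $- \frac{932}{11275} \approx -0.082661$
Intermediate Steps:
$h{\left(Y,N \right)} = 2 N$
$t{\left(y \right)} = 7 + y^{2} + 3 y$ ($t{\left(y \right)} = 4 + \left(\left(y^{2} + 3 y\right) + 3\right) = 4 + \left(3 + y^{2} + 3 y\right) = 7 + y^{2} + 3 y$)
$L{\left(z \right)} = 35 + 5 z^{2} + 15 z$ ($L{\left(z \right)} = 5 \left(7 + z^{2} + 3 z\right) = 35 + 5 z^{2} + 15 z$)
$X{\left(F,A \right)} = - 15 A \left(-25 + F\right)$ ($X{\left(F,A \right)} = - 5 \left(F - 25\right) \left(A + 2 A\right) = - 5 \left(-25 + F\right) 3 A = - 5 \cdot 3 A \left(-25 + F\right) = - 15 A \left(-25 + F\right)$)
$- \frac{2796}{X{\left(r,L{\left(1 \right)} \right)}} = - \frac{2796}{15 \left(35 + 5 \cdot 1^{2} + 15 \cdot 1\right) \left(25 - -16\right)} = - \frac{2796}{15 \left(35 + 5 \cdot 1 + 15\right) \left(25 + 16\right)} = - \frac{2796}{15 \left(35 + 5 + 15\right) 41} = - \frac{2796}{15 \cdot 55 \cdot 41} = - \frac{2796}{33825} = \left(-2796\right) \frac{1}{33825} = - \frac{932}{11275}$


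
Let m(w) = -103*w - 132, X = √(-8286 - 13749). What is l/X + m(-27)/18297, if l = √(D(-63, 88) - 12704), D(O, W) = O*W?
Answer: 883/6099 + 2*√100523670/22035 ≈ 1.0548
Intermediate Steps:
X = I*√22035 (X = √(-22035) = I*√22035 ≈ 148.44*I)
l = 2*I*√4562 (l = √(-63*88 - 12704) = √(-5544 - 12704) = √(-18248) = 2*I*√4562 ≈ 135.09*I)
m(w) = -132 - 103*w
l/X + m(-27)/18297 = (2*I*√4562)/((I*√22035)) + (-132 - 103*(-27))/18297 = (2*I*√4562)*(-I*√22035/22035) + (-132 + 2781)*(1/18297) = 2*√100523670/22035 + 2649*(1/18297) = 2*√100523670/22035 + 883/6099 = 883/6099 + 2*√100523670/22035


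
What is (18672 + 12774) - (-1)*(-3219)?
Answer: 28227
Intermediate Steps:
(18672 + 12774) - (-1)*(-3219) = 31446 - 1*3219 = 31446 - 3219 = 28227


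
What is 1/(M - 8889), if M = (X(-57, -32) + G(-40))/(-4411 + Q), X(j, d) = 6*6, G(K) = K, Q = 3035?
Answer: -344/3057815 ≈ -0.00011250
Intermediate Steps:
X(j, d) = 36
M = 1/344 (M = (36 - 40)/(-4411 + 3035) = -4/(-1376) = -4*(-1/1376) = 1/344 ≈ 0.0029070)
1/(M - 8889) = 1/(1/344 - 8889) = 1/(-3057815/344) = -344/3057815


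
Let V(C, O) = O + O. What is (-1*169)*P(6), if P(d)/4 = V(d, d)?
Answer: -8112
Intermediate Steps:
V(C, O) = 2*O
P(d) = 8*d (P(d) = 4*(2*d) = 8*d)
(-1*169)*P(6) = (-1*169)*(8*6) = -169*48 = -8112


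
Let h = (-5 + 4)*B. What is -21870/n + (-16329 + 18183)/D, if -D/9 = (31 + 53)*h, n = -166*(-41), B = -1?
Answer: -809779/142926 ≈ -5.6657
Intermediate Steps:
h = 1 (h = (-5 + 4)*(-1) = -1*(-1) = 1)
n = 6806
D = -756 (D = -9*(31 + 53) = -756 ≈ -756.00)
-21870/n + (-16329 + 18183)/D = -21870/6806 + (-16329 + 18183)/(-756) = -21870*1/6806 + 1854*(-1/756) = -10935/3403 - 103/42 = -809779/142926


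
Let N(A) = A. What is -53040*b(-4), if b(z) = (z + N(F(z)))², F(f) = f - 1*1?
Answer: -4296240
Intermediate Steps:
F(f) = -1 + f (F(f) = f - 1 = -1 + f)
b(z) = (-1 + 2*z)² (b(z) = (z + (-1 + z))² = (-1 + 2*z)²)
-53040*b(-4) = -53040*(-1 + 2*(-4))² = -53040*(-1 - 8)² = -53040*(-9)² = -53040*81 = -4296240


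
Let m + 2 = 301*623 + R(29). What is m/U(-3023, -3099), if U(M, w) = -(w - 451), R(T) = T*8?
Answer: 187753/3550 ≈ 52.888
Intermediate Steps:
R(T) = 8*T
U(M, w) = 451 - w (U(M, w) = -(-451 + w) = 451 - w)
m = 187753 (m = -2 + (301*623 + 8*29) = -2 + (187523 + 232) = -2 + 187755 = 187753)
m/U(-3023, -3099) = 187753/(451 - 1*(-3099)) = 187753/(451 + 3099) = 187753/3550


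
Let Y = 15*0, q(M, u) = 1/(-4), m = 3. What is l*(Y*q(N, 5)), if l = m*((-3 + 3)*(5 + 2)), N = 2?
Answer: 0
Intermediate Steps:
q(M, u) = -¼
Y = 0
l = 0 (l = 3*((-3 + 3)*(5 + 2)) = 3*(0*7) = 3*0 = 0)
l*(Y*q(N, 5)) = 0*(0*(-¼)) = 0*0 = 0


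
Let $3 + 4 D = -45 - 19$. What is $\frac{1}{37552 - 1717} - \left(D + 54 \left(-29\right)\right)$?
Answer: $\frac{226871389}{143340} \approx 1582.8$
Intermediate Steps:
$D = - \frac{67}{4}$ ($D = - \frac{3}{4} + \frac{-45 - 19}{4} = - \frac{3}{4} + \frac{1}{4} \left(-64\right) = - \frac{3}{4} - 16 = - \frac{67}{4} \approx -16.75$)
$\frac{1}{37552 - 1717} - \left(D + 54 \left(-29\right)\right) = \frac{1}{37552 - 1717} - \left(- \frac{67}{4} + 54 \left(-29\right)\right) = \frac{1}{35835} - \left(- \frac{67}{4} - 1566\right) = \frac{1}{35835} - - \frac{6331}{4} = \frac{1}{35835} + \frac{6331}{4} = \frac{226871389}{143340}$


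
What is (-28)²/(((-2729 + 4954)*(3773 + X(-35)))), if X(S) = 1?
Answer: 392/4198575 ≈ 9.3365e-5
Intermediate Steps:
(-28)²/(((-2729 + 4954)*(3773 + X(-35)))) = (-28)²/(((-2729 + 4954)*(3773 + 1))) = 784/((2225*3774)) = 784/8397150 = 784*(1/8397150) = 392/4198575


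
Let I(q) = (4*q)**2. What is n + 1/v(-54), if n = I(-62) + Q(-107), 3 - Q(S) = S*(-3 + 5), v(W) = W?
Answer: 3332933/54 ≈ 61721.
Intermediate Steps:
I(q) = 16*q**2
Q(S) = 3 - 2*S (Q(S) = 3 - S*(-3 + 5) = 3 - S*2 = 3 - 2*S)
n = 61721 (n = 16*(-62)**2 + (3 - 2*(-107)) = 16*3844 + (3 + 214) = 61504 + 217 = 61721)
n + 1/v(-54) = 61721 + 1/(-54) = 61721 - 1/54 = 3332933/54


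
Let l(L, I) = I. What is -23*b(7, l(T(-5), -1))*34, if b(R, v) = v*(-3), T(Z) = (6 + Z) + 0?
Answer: -2346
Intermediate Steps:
T(Z) = 6 + Z
b(R, v) = -3*v
-23*b(7, l(T(-5), -1))*34 = -(-69)*(-1)*34 = -23*3*34 = -69*34 = -2346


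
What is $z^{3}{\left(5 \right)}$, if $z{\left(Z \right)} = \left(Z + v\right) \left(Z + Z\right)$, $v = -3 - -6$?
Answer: $512000$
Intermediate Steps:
$v = 3$ ($v = -3 + 6 = 3$)
$z{\left(Z \right)} = 2 Z \left(3 + Z\right)$ ($z{\left(Z \right)} = \left(Z + 3\right) \left(Z + Z\right) = \left(3 + Z\right) 2 Z = 2 Z \left(3 + Z\right)$)
$z^{3}{\left(5 \right)} = \left(2 \cdot 5 \left(3 + 5\right)\right)^{3} = \left(2 \cdot 5 \cdot 8\right)^{3} = 80^{3} = 512000$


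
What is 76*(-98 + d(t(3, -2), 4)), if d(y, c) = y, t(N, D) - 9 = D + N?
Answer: -6688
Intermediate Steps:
t(N, D) = 9 + D + N (t(N, D) = 9 + (D + N) = 9 + D + N)
76*(-98 + d(t(3, -2), 4)) = 76*(-98 + (9 - 2 + 3)) = 76*(-98 + 10) = 76*(-88) = -6688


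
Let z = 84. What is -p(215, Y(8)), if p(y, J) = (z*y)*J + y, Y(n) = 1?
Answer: -18275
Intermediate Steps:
p(y, J) = y + 84*J*y (p(y, J) = (84*y)*J + y = 84*J*y + y = y + 84*J*y)
-p(215, Y(8)) = -215*(1 + 84*1) = -215*(1 + 84) = -215*85 = -1*18275 = -18275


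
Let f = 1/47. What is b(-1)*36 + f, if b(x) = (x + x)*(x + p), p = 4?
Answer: -10151/47 ≈ -215.98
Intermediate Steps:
f = 1/47 ≈ 0.021277
b(x) = 2*x*(4 + x) (b(x) = (x + x)*(x + 4) = (2*x)*(4 + x) = 2*x*(4 + x))
b(-1)*36 + f = (2*(-1)*(4 - 1))*36 + 1/47 = (2*(-1)*3)*36 + 1/47 = -6*36 + 1/47 = -216 + 1/47 = -10151/47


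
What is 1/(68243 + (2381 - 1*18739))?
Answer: 1/51885 ≈ 1.9273e-5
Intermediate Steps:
1/(68243 + (2381 - 1*18739)) = 1/(68243 + (2381 - 18739)) = 1/(68243 - 16358) = 1/51885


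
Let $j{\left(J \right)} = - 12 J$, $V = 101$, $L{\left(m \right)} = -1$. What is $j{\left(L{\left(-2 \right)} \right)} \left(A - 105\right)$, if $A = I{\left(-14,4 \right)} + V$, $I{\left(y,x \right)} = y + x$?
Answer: $-168$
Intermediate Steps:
$I{\left(y,x \right)} = x + y$
$A = 91$ ($A = \left(4 - 14\right) + 101 = -10 + 101 = 91$)
$j{\left(L{\left(-2 \right)} \right)} \left(A - 105\right) = \left(-12\right) \left(-1\right) \left(91 - 105\right) = 12 \left(-14\right) = -168$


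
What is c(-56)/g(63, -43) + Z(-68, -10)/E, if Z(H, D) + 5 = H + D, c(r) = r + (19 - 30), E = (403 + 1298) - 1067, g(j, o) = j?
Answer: -47707/39942 ≈ -1.1944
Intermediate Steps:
E = 634 (E = 1701 - 1067 = 634)
c(r) = -11 + r (c(r) = r - 11 = -11 + r)
Z(H, D) = -5 + D + H (Z(H, D) = -5 + (H + D) = -5 + (D + H) = -5 + D + H)
c(-56)/g(63, -43) + Z(-68, -10)/E = (-11 - 56)/63 + (-5 - 10 - 68)/634 = -67*1/63 - 83*1/634 = -67/63 - 83/634 = -47707/39942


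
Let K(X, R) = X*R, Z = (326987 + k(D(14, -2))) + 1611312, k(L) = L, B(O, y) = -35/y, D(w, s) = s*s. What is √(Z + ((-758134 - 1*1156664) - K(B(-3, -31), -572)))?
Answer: 5*√928357/31 ≈ 155.41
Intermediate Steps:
D(w, s) = s²
Z = 1938303 (Z = (326987 + (-2)²) + 1611312 = (326987 + 4) + 1611312 = 326991 + 1611312 = 1938303)
K(X, R) = R*X
√(Z + ((-758134 - 1*1156664) - K(B(-3, -31), -572))) = √(1938303 + ((-758134 - 1*1156664) - (-572)*(-35/(-31)))) = √(1938303 + ((-758134 - 1156664) - (-572)*(-35*(-1/31)))) = √(1938303 + (-1914798 - (-572)*35/31)) = √(1938303 + (-1914798 - 1*(-20020/31))) = √(1938303 + (-1914798 + 20020/31)) = √(1938303 - 59338718/31) = √(748675/31) = 5*√928357/31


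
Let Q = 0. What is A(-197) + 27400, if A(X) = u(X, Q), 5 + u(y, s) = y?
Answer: 27198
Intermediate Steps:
u(y, s) = -5 + y
A(X) = -5 + X
A(-197) + 27400 = (-5 - 197) + 27400 = -202 + 27400 = 27198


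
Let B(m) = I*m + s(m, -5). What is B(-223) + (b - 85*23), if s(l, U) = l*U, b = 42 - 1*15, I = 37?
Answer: -9064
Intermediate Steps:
b = 27 (b = 42 - 15 = 27)
s(l, U) = U*l
B(m) = 32*m (B(m) = 37*m - 5*m = 32*m)
B(-223) + (b - 85*23) = 32*(-223) + (27 - 85*23) = -7136 + (27 - 1955) = -7136 - 1928 = -9064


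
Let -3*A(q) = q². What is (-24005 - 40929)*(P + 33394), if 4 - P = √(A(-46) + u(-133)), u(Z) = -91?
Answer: -2168665732 + 64934*I*√7167/3 ≈ -2.1687e+9 + 1.8324e+6*I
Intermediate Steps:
A(q) = -q²/3
P = 4 - I*√7167/3 (P = 4 - √(-⅓*(-46)² - 91) = 4 - √(-⅓*2116 - 91) = 4 - √(-2116/3 - 91) = 4 - √(-2389/3) = 4 - I*√7167/3 ≈ 4.0 - 28.219*I)
(-24005 - 40929)*(P + 33394) = (-24005 - 40929)*((4 - I*√7167/3) + 33394) = -64934*(33398 - I*√7167/3) = -2168665732 + 64934*I*√7167/3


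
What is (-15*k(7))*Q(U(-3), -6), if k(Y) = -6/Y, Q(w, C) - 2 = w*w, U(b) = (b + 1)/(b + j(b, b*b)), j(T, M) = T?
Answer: 190/7 ≈ 27.143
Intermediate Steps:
U(b) = (1 + b)/(2*b) (U(b) = (b + 1)/(b + b) = (1 + b)/((2*b)) = (1 + b)*(1/(2*b)) = (1 + b)/(2*b))
Q(w, C) = 2 + w² (Q(w, C) = 2 + w*w = 2 + w²)
(-15*k(7))*Q(U(-3), -6) = (-(-90)/7)*(2 + ((½)*(1 - 3)/(-3))²) = (-(-90)/7)*(2 + ((½)*(-⅓)*(-2))²) = (-15*(-6/7))*(2 + (⅓)²) = 90*(2 + ⅑)/7 = (90/7)*(19/9) = 190/7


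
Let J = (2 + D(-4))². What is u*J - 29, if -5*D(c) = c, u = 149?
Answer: 28479/25 ≈ 1139.2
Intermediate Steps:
D(c) = -c/5
J = 196/25 (J = (2 - ⅕*(-4))² = (2 + ⅘)² = (14/5)² = 196/25 ≈ 7.8400)
u*J - 29 = 149*(196/25) - 29 = 29204/25 - 29 = 28479/25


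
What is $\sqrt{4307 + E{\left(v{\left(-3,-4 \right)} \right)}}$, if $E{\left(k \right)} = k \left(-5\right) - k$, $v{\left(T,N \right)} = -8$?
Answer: $\sqrt{4355} \approx 65.992$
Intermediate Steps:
$E{\left(k \right)} = - 6 k$ ($E{\left(k \right)} = - 5 k - k = - 6 k$)
$\sqrt{4307 + E{\left(v{\left(-3,-4 \right)} \right)}} = \sqrt{4307 - -48} = \sqrt{4307 + 48} = \sqrt{4355}$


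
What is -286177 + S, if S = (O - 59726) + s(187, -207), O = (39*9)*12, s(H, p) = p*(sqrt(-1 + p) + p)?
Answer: -298842 - 828*I*sqrt(13) ≈ -2.9884e+5 - 2985.4*I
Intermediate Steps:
s(H, p) = p*(p + sqrt(-1 + p))
O = 4212 (O = 351*12 = 4212)
S = -12665 - 828*I*sqrt(13) (S = (4212 - 59726) - 207*(-207 + sqrt(-1 - 207)) = -55514 - 207*(-207 + sqrt(-208)) = -55514 - 207*(-207 + 4*I*sqrt(13)) = -55514 + (42849 - 828*I*sqrt(13)) = -12665 - 828*I*sqrt(13) ≈ -12665.0 - 2985.4*I)
-286177 + S = -286177 + (-12665 - 828*I*sqrt(13)) = -298842 - 828*I*sqrt(13)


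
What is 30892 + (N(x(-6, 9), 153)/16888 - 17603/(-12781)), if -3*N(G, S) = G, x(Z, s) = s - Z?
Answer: 6668197266535/215845528 ≈ 30893.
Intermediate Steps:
N(G, S) = -G/3
30892 + (N(x(-6, 9), 153)/16888 - 17603/(-12781)) = 30892 + (-(9 - 1*(-6))/3/16888 - 17603/(-12781)) = 30892 + (-(9 + 6)/3*(1/16888) - 17603*(-1/12781)) = 30892 + (-⅓*15*(1/16888) + 17603/12781) = 30892 + (-5*1/16888 + 17603/12781) = 30892 + (-5/16888 + 17603/12781) = 30892 + 297215559/215845528 = 6668197266535/215845528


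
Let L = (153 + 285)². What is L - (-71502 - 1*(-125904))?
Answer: 137442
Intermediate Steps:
L = 191844 (L = 438² = 191844)
L - (-71502 - 1*(-125904)) = 191844 - (-71502 - 1*(-125904)) = 191844 - (-71502 + 125904) = 191844 - 1*54402 = 191844 - 54402 = 137442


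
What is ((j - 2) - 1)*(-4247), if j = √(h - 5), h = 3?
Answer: 12741 - 4247*I*√2 ≈ 12741.0 - 6006.2*I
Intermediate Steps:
j = I*√2 (j = √(3 - 5) = √(-2) = I*√2 ≈ 1.4142*I)
((j - 2) - 1)*(-4247) = ((I*√2 - 2) - 1)*(-4247) = ((-2 + I*√2) - 1)*(-4247) = (-3 + I*√2)*(-4247) = 12741 - 4247*I*√2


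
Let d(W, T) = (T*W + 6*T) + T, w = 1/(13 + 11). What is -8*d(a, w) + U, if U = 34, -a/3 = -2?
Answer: 89/3 ≈ 29.667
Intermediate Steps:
a = 6 (a = -3*(-2) = 6)
w = 1/24 ≈ 0.041667
d(W, T) = 7*T + T*W (d(W, T) = (6*T + T*W) + T = 7*T + T*W)
-8*d(a, w) + U = -(7 + 6)/3 + 34 = -13/3 + 34 = 89/3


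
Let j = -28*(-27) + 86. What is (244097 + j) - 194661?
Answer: 50278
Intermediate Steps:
j = 842 (j = 756 + 86 = 842)
(244097 + j) - 194661 = (244097 + 842) - 194661 = 244939 - 194661 = 50278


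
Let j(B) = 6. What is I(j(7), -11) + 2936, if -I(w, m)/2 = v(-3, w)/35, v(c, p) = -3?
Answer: 102766/35 ≈ 2936.2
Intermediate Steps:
I(w, m) = 6/35 (I(w, m) = -(-6)/35 = -2*(-3/35) = 6/35)
I(j(7), -11) + 2936 = 6/35 + 2936 = 102766/35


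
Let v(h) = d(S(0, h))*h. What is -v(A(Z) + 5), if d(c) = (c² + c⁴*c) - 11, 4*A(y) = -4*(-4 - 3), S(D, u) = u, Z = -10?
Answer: -2987580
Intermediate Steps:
A(y) = 7 (A(y) = (-4*(-4 - 3))/4 = (-4*(-7))/4 = (¼)*28 = 7)
d(c) = -11 + c² + c⁵ (d(c) = (c² + c⁵) - 11 = -11 + c² + c⁵)
v(h) = h*(-11 + h² + h⁵) (v(h) = (-11 + h² + h⁵)*h = h*(-11 + h² + h⁵))
-v(A(Z) + 5) = -(7 + 5)*(-11 + (7 + 5)² + (7 + 5)⁵) = -12*(-11 + 12² + 12⁵) = -12*(-11 + 144 + 248832) = -12*248965 = -1*2987580 = -2987580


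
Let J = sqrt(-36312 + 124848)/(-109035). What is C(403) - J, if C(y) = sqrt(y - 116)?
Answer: sqrt(287) + 2*sqrt(22134)/109035 ≈ 16.944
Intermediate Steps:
C(y) = sqrt(-116 + y)
J = -2*sqrt(22134)/109035 (J = sqrt(88536)*(-1/109035) = (2*sqrt(22134))*(-1/109035) = -2*sqrt(22134)/109035 ≈ -0.0027289)
C(403) - J = sqrt(-116 + 403) - (-2)*sqrt(22134)/109035 = sqrt(287) + 2*sqrt(22134)/109035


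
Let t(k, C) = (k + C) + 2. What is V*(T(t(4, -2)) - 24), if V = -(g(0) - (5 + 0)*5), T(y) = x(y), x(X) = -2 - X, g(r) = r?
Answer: -750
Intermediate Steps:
t(k, C) = 2 + C + k (t(k, C) = (C + k) + 2 = 2 + C + k)
T(y) = -2 - y
V = 25 (V = -(0 - (5 + 0)*5) = -(0 - 5*5) = -(0 - 1*25) = -(0 - 25) = -1*(-25) = 25)
V*(T(t(4, -2)) - 24) = 25*((-2 - (2 - 2 + 4)) - 24) = 25*((-2 - 1*4) - 24) = 25*((-2 - 4) - 24) = 25*(-6 - 24) = 25*(-30) = -750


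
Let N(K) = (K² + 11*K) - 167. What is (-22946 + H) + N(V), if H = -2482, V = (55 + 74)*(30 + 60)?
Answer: 134894215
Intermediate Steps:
V = 11610 (V = 129*90 = 11610)
N(K) = -167 + K² + 11*K
(-22946 + H) + N(V) = (-22946 - 2482) + (-167 + 11610² + 11*11610) = -25428 + (-167 + 134792100 + 127710) = -25428 + 134919643 = 134894215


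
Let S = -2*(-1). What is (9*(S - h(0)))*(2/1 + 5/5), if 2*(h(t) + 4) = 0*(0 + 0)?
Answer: 162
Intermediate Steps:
h(t) = -4 (h(t) = -4 + (0*(0 + 0))/2 = -4 + (0*0)/2 = -4 + (1/2)*0 = -4 + 0 = -4)
S = 2
(9*(S - h(0)))*(2/1 + 5/5) = (9*(2 - 1*(-4)))*(2/1 + 5/5) = (9*(2 + 4))*(2*1 + 5*(1/5)) = (9*6)*(2 + 1) = 54*3 = 162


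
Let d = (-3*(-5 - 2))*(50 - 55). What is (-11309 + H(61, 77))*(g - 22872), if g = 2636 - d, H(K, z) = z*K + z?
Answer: 131556085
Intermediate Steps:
H(K, z) = z + K*z (H(K, z) = K*z + z = z + K*z)
d = -105 (d = -3*(-7)*(-5) = 21*(-5) = -105)
g = 2741 (g = 2636 - 1*(-105) = 2636 + 105 = 2741)
(-11309 + H(61, 77))*(g - 22872) = (-11309 + 77*(1 + 61))*(2741 - 22872) = (-11309 + 77*62)*(-20131) = (-11309 + 4774)*(-20131) = -6535*(-20131) = 131556085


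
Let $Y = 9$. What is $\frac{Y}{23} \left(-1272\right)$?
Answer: $- \frac{11448}{23} \approx -497.74$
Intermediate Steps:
$\frac{Y}{23} \left(-1272\right) = \frac{9}{23} \left(-1272\right) = - \frac{11448}{23}$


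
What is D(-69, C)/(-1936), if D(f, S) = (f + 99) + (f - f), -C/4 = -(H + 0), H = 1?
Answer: -15/968 ≈ -0.015496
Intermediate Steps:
C = 4 (C = -(-4)*(1 + 0) = -(-4) = -4*(-1) = 4)
D(f, S) = 99 + f (D(f, S) = (99 + f) + 0 = 99 + f)
D(-69, C)/(-1936) = (99 - 69)/(-1936) = 30*(-1/1936) = -15/968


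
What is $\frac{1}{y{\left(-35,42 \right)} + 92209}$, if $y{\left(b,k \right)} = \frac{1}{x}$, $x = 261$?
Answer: $\frac{261}{24066550} \approx 1.0845 \cdot 10^{-5}$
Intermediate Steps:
$y{\left(b,k \right)} = \frac{1}{261}$
$\frac{1}{y{\left(-35,42 \right)} + 92209} = \frac{1}{\frac{1}{261} + 92209} = \frac{1}{\frac{24066550}{261}} = \frac{261}{24066550}$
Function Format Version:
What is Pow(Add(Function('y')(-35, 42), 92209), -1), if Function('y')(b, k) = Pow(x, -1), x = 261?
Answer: Rational(261, 24066550) ≈ 1.0845e-5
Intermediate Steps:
Function('y')(b, k) = Rational(1, 261) (Function('y')(b, k) = Pow(261, -1) = Rational(1, 261))
Pow(Add(Function('y')(-35, 42), 92209), -1) = Pow(Add(Rational(1, 261), 92209), -1) = Pow(Rational(24066550, 261), -1) = Rational(261, 24066550)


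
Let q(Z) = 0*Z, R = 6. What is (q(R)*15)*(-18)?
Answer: 0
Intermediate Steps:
q(Z) = 0
(q(R)*15)*(-18) = (0*15)*(-18) = 0*(-18) = 0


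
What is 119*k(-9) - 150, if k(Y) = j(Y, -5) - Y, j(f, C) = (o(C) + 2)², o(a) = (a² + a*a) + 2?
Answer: 347925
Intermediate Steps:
o(a) = 2 + 2*a² (o(a) = (a² + a²) + 2 = 2*a² + 2 = 2 + 2*a²)
j(f, C) = (4 + 2*C²)² (j(f, C) = ((2 + 2*C²) + 2)² = (4 + 2*C²)²)
k(Y) = 2916 - Y (k(Y) = 4*(2 + (-5)²)² - Y = 4*(2 + 25)² - Y = 4*27² - Y = 4*729 - Y = 2916 - Y)
119*k(-9) - 150 = 119*(2916 - 1*(-9)) - 150 = 119*(2916 + 9) - 150 = 119*2925 - 150 = 348075 - 150 = 347925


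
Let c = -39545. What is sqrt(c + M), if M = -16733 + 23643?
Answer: I*sqrt(32635) ≈ 180.65*I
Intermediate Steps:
M = 6910
sqrt(c + M) = sqrt(-39545 + 6910) = sqrt(-32635) = I*sqrt(32635)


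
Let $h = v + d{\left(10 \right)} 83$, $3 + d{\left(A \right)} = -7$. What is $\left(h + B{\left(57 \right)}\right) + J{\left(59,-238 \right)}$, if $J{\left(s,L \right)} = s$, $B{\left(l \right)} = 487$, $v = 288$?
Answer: $4$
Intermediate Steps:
$d{\left(A \right)} = -10$ ($d{\left(A \right)} = -3 - 7 = -10$)
$h = -542$ ($h = 288 - 830 = -542$)
$\left(h + B{\left(57 \right)}\right) + J{\left(59,-238 \right)} = \left(-542 + 487\right) + 59 = -55 + 59 = 4$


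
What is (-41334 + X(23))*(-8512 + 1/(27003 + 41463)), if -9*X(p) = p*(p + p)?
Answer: 108707602264412/308097 ≈ 3.5284e+8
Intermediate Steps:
X(p) = -2*p²/9 (X(p) = -p*(p + p)/9 = -p*2*p/9 = -2*p²/9)
(-41334 + X(23))*(-8512 + 1/(27003 + 41463)) = (-41334 - 2/9*23²)*(-8512 + 1/(27003 + 41463)) = (-41334 - 2/9*529)*(-8512 + 1/68466) = (-41334 - 1058/9)*(-8512 + 1/68466) = -373064/9*(-582782591/68466) = 108707602264412/308097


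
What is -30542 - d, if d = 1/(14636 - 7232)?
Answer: -226132969/7404 ≈ -30542.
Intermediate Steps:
d = 1/7404 ≈ 0.00013506
-30542 - d = -30542 - 1*1/7404 = -30542 - 1/7404 = -226132969/7404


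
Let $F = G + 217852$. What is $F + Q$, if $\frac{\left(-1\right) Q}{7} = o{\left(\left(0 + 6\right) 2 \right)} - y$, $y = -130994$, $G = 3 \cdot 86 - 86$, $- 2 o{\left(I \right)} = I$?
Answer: $-698892$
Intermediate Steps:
$o{\left(I \right)} = - \frac{I}{2}$
$G = 172$ ($G = 258 - 86 = 172$)
$F = 218024$ ($F = 172 + 217852 = 218024$)
$Q = -916916$ ($Q = - 7 \left(- \frac{\left(0 + 6\right) 2}{2} - -130994\right) = - 7 \left(- \frac{6 \cdot 2}{2} + 130994\right) = - 7 \left(\left(- \frac{1}{2}\right) 12 + 130994\right) = - 7 \left(-6 + 130994\right) = \left(-7\right) 130988 = -916916$)
$F + Q = 218024 - 916916 = -698892$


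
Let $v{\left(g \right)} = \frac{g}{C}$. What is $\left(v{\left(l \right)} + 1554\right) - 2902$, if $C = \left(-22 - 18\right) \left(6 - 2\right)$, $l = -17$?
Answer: $- \frac{215663}{160} \approx -1347.9$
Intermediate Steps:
$C = -160$ ($C = \left(-40\right) 4 = -160$)
$v{\left(g \right)} = - \frac{g}{160}$ ($v{\left(g \right)} = \frac{g}{-160} = g \left(- \frac{1}{160}\right) = - \frac{g}{160}$)
$\left(v{\left(l \right)} + 1554\right) - 2902 = \left(\left(- \frac{1}{160}\right) \left(-17\right) + 1554\right) - 2902 = \left(\frac{17}{160} + 1554\right) - 2902 = \frac{248657}{160} - 2902 = - \frac{215663}{160}$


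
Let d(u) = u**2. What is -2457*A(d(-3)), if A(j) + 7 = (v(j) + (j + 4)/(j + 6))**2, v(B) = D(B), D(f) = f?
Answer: -5549817/25 ≈ -2.2199e+5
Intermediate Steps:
v(B) = B
A(j) = -7 + (j + (4 + j)/(6 + j))**2 (A(j) = -7 + (j + (j + 4)/(j + 6))**2 = -7 + (j + (4 + j)/(6 + j))**2)
-2457*A(d(-3)) = -2457*(-7 + (4 + ((-3)**2)**2 + 7*(-3)**2)**2/(6 + (-3)**2)**2) = -2457*(-7 + (4 + 9**2 + 7*9)**2/(6 + 9)**2) = -2457*(-7 + (4 + 81 + 63)**2/15**2) = -2457*(-7 + (1/225)*148**2) = -2457*(-7 + (1/225)*21904) = -2457*(-7 + 21904/225) = -2457*20329/225 = -5549817/25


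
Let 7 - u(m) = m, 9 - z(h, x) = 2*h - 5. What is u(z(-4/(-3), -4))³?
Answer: -2197/27 ≈ -81.370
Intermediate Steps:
z(h, x) = 14 - 2*h (z(h, x) = 9 - (2*h - 5) = 9 - (-5 + 2*h) = 9 + (5 - 2*h) = 14 - 2*h)
u(m) = 7 - m
u(z(-4/(-3), -4))³ = (7 - (14 - (-8)/(-3)))³ = (7 - (14 - (-8)*(-1)/3))³ = (7 - (14 - 2*4/3))³ = (7 - (14 - 8/3))³ = (7 - 1*34/3)³ = (7 - 34/3)³ = (-13/3)³ = -2197/27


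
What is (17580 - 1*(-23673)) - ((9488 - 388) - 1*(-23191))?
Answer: 8962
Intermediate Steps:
(17580 - 1*(-23673)) - ((9488 - 388) - 1*(-23191)) = (17580 + 23673) - (9100 + 23191) = 41253 - 1*32291 = 41253 - 32291 = 8962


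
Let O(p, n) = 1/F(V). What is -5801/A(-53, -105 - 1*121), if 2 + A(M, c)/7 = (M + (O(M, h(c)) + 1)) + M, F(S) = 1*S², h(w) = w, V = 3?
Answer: 52209/6734 ≈ 7.7530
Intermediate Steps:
F(S) = S²
O(p, n) = ⅑ (O(p, n) = 1/(3²) = 1/9 = ⅑)
A(M, c) = -56/9 + 14*M (A(M, c) = -14 + 7*((M + (⅑ + 1)) + M) = -14 + 7*((M + 10/9) + M) = -14 + 7*((10/9 + M) + M) = -14 + 7*(10/9 + 2*M) = -14 + (70/9 + 14*M) = -56/9 + 14*M)
-5801/A(-53, -105 - 1*121) = -5801/(-56/9 + 14*(-53)) = -5801/(-56/9 - 742) = -5801/(-6734/9) = -5801*(-9/6734) = 52209/6734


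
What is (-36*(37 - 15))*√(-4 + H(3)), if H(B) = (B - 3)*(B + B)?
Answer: -1584*I ≈ -1584.0*I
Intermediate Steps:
H(B) = 2*B*(-3 + B) (H(B) = (-3 + B)*(2*B) = 2*B*(-3 + B))
(-36*(37 - 15))*√(-4 + H(3)) = (-36*(37 - 15))*√(-4 + 2*3*(-3 + 3)) = (-36*22)*√(-4 + 2*3*0) = -792*√(-4 + 0) = -1584*I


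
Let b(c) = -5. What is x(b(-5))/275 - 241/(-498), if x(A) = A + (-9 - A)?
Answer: 61793/136950 ≈ 0.45121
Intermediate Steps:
x(A) = -9
x(b(-5))/275 - 241/(-498) = -9/275 - 241/(-498) = -9*1/275 - 241*(-1/498) = -9/275 + 241/498 = 61793/136950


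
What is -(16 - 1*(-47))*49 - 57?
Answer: -3144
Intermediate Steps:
-(16 - 1*(-47))*49 - 57 = -(16 + 47)*49 - 57 = -1*63*49 - 57 = -63*49 - 57 = -3087 - 57 = -3144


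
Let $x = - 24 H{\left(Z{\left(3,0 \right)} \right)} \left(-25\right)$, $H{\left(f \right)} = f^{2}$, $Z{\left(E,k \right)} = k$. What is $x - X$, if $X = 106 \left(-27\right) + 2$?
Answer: $2860$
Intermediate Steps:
$X = -2860$ ($X = -2862 + 2 = -2860$)
$x = 0$ ($x = - 24 \cdot 0^{2} \left(-25\right) = \left(-24\right) 0 \left(-25\right) = 0 \left(-25\right) = 0$)
$x - X = 0 - -2860 = 0 + 2860 = 2860$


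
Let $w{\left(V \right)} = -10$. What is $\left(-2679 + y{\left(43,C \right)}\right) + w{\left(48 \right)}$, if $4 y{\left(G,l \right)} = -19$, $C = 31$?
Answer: $- \frac{10775}{4} \approx -2693.8$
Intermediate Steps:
$y{\left(G,l \right)} = - \frac{19}{4}$ ($y{\left(G,l \right)} = \frac{1}{4} \left(-19\right) = - \frac{19}{4}$)
$\left(-2679 + y{\left(43,C \right)}\right) + w{\left(48 \right)} = \left(-2679 - \frac{19}{4}\right) - 10 = - \frac{10735}{4} - 10 = - \frac{10775}{4}$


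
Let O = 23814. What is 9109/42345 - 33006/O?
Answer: -21865136/18674145 ≈ -1.1709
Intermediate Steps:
9109/42345 - 33006/O = 9109/42345 - 33006/23814 = 9109*(1/42345) - 33006*1/23814 = 9109/42345 - 5501/3969 = -21865136/18674145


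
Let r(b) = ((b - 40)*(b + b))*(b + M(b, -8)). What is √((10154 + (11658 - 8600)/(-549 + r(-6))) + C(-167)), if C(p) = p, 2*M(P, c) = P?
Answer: √33773370473/1839 ≈ 99.932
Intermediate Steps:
M(P, c) = P/2
r(b) = 3*b²*(-40 + b) (r(b) = ((b - 40)*(b + b))*(b + b/2) = ((-40 + b)*(2*b))*(3*b/2) = (2*b*(-40 + b))*(3*b/2) = 3*b²*(-40 + b))
√((10154 + (11658 - 8600)/(-549 + r(-6))) + C(-167)) = √((10154 + (11658 - 8600)/(-549 + 3*(-6)²*(-40 - 6))) - 167) = √((10154 + 3058/(-549 + 3*36*(-46))) - 167) = √((10154 + 3058/(-549 - 4968)) - 167) = √((10154 + 3058/(-5517)) - 167) = √((10154 + 3058*(-1/5517)) - 167) = √((10154 - 3058/5517) - 167) = √(56016560/5517 - 167) = √(55095221/5517) = √33773370473/1839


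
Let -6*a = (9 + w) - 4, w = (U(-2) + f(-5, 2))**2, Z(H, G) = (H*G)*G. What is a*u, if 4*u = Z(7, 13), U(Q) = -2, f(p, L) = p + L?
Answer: -5915/4 ≈ -1478.8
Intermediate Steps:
f(p, L) = L + p
Z(H, G) = H*G**2 (Z(H, G) = (G*H)*G = H*G**2)
w = 25 (w = (-2 + (2 - 5))**2 = (-2 - 3)**2 = (-5)**2 = 25)
u = 1183/4 (u = (7*13**2)/4 = (7*169)/4 = (1/4)*1183 = 1183/4 ≈ 295.75)
a = -5 (a = -((9 + 25) - 4)/6 = -(34 - 4)/6 = -1/6*30 = -5)
a*u = -5*1183/4 = -5915/4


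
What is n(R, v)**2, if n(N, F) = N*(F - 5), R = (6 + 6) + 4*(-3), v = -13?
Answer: 0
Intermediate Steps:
R = 0 (R = 12 - 12 = 0)
n(N, F) = N*(-5 + F)
n(R, v)**2 = (0*(-5 - 13))**2 = (0*(-18))**2 = 0**2 = 0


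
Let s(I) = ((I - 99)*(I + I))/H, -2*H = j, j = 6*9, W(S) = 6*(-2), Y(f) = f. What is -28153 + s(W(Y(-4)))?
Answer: -84755/3 ≈ -28252.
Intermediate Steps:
W(S) = -12
j = 54
H = -27 (H = -½*54 = -27)
s(I) = -2*I*(-99 + I)/27 (s(I) = ((I - 99)*(I + I))/(-27) = ((-99 + I)*(2*I))*(-1/27) = (2*I*(-99 + I))*(-1/27) = -2*I*(-99 + I)/27)
-28153 + s(W(Y(-4))) = -28153 + (2/27)*(-12)*(99 - 1*(-12)) = -28153 + (2/27)*(-12)*(99 + 12) = -28153 + (2/27)*(-12)*111 = -28153 - 296/3 = -84755/3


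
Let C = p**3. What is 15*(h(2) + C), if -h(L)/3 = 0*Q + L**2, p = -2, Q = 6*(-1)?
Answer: -300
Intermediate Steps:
Q = -6
C = -8 (C = (-2)**3 = -8)
h(L) = -3*L**2 (h(L) = -3*(0*(-6) + L**2) = -3*(0 + L**2) = -3*L**2)
15*(h(2) + C) = 15*(-3*2**2 - 8) = 15*(-3*4 - 8) = 15*(-12 - 8) = 15*(-20) = -300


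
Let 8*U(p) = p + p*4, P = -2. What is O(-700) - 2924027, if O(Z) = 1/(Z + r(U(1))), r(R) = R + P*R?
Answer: -16389171343/5605 ≈ -2.9240e+6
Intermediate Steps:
U(p) = 5*p/8 (U(p) = (p + p*4)/8 = (p + 4*p)/8 = (5*p)/8 = 5*p/8)
r(R) = -R (r(R) = R - 2*R = -R)
O(Z) = 1/(-5/8 + Z) (O(Z) = 1/(Z - 5/8) = 1/(-5/8 + Z))
O(-700) - 2924027 = 8/(-5 + 8*(-700)) - 2924027 = 8/(-5 - 5600) - 2924027 = 8/(-5605) - 2924027 = 8*(-1/5605) - 2924027 = -8/5605 - 2924027 = -16389171343/5605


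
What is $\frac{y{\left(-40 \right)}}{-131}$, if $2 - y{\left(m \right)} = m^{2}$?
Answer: $\frac{1598}{131} \approx 12.198$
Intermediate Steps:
$y{\left(m \right)} = 2 - m^{2}$
$\frac{y{\left(-40 \right)}}{-131} = \frac{2 - \left(-40\right)^{2}}{-131} = \left(2 - 1600\right) \left(- \frac{1}{131}\right) = \left(-1598\right) \left(- \frac{1}{131}\right) = \frac{1598}{131}$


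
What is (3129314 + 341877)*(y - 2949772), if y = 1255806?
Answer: -5880079533506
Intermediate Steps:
(3129314 + 341877)*(y - 2949772) = (3129314 + 341877)*(1255806 - 2949772) = 3471191*(-1693966) = -5880079533506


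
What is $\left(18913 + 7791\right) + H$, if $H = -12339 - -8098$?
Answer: $22463$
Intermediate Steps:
$H = -4241$ ($H = -12339 + 8098 = -4241$)
$\left(18913 + 7791\right) + H = \left(18913 + 7791\right) - 4241 = 26704 - 4241 = 22463$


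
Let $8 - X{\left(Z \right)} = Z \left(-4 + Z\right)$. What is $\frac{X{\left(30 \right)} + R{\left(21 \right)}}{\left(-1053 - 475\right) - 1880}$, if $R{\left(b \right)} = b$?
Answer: $\frac{751}{3408} \approx 0.22036$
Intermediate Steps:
$X{\left(Z \right)} = 8 - Z \left(-4 + Z\right)$
$\frac{X{\left(30 \right)} + R{\left(21 \right)}}{\left(-1053 - 475\right) - 1880} = \frac{\left(8 - 30^{2} + 4 \cdot 30\right) + 21}{\left(-1053 - 475\right) - 1880} = \frac{\left(8 - 900 + 120\right) + 21}{-1528 - 1880} = \frac{\left(8 - 900 + 120\right) + 21}{-3408} = \left(-772 + 21\right) \left(- \frac{1}{3408}\right) = \left(-751\right) \left(- \frac{1}{3408}\right) = \frac{751}{3408}$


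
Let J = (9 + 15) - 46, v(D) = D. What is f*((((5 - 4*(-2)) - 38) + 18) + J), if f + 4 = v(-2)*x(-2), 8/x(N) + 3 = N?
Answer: 116/5 ≈ 23.200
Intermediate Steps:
x(N) = 8/(-3 + N)
f = -4/5 (f = -4 - 16/(-3 - 2) = -4 - 16/(-5) = -4 - 16*(-1)/5 = -4 - 2*(-8/5) = -4 + 16/5 = -4/5 ≈ -0.80000)
J = -22 (J = 24 - 46 = -22)
f*((((5 - 4*(-2)) - 38) + 18) + J) = -4*((((5 - 4*(-2)) - 38) + 18) - 22)/5 = -4*((((5 + 8) - 38) + 18) - 22)/5 = -4*(((13 - 38) + 18) - 22)/5 = -4*((-25 + 18) - 22)/5 = -4*(-7 - 22)/5 = -4/5*(-29) = 116/5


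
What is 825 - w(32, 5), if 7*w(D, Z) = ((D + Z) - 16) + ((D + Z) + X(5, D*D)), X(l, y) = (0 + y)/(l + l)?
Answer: 28073/35 ≈ 802.09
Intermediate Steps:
X(l, y) = y/(2*l) (X(l, y) = y/((2*l)) = y*(1/(2*l)) = y/(2*l))
w(D, Z) = -16/7 + D²/70 + 2*D/7 + 2*Z/7 (w(D, Z) = (((D + Z) - 16) + ((D + Z) + (½)*(D*D)/5))/7 = ((-16 + D + Z) + ((D + Z) + (½)*D²*(⅕)))/7 = ((-16 + D + Z) + ((D + Z) + D²/10))/7 = ((-16 + D + Z) + (D + Z + D²/10))/7 = (-16 + 2*D + 2*Z + D²/10)/7 = -16/7 + D²/70 + 2*D/7 + 2*Z/7)
825 - w(32, 5) = 825 - (-16/7 + (1/70)*32² + (2/7)*32 + (2/7)*5) = 825 - (-16/7 + (1/70)*1024 + 64/7 + 10/7) = 825 - (-16/7 + 512/35 + 64/7 + 10/7) = 825 - 1*802/35 = 825 - 802/35 = 28073/35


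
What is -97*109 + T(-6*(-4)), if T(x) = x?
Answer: -10549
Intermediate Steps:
-97*109 + T(-6*(-4)) = -97*109 - 6*(-4) = -10573 + 24 = -10549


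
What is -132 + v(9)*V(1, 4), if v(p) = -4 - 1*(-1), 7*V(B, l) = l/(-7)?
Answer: -6456/49 ≈ -131.76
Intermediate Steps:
V(B, l) = -l/49 (V(B, l) = (l/(-7))/7 = (l*(-1/7))/7 = (-l/7)/7 = -l/49)
v(p) = -3 (v(p) = -4 + 1 = -3)
-132 + v(9)*V(1, 4) = -132 - (-3)*4/49 = -132 - 3*(-4/49) = -132 + 12/49 = -6456/49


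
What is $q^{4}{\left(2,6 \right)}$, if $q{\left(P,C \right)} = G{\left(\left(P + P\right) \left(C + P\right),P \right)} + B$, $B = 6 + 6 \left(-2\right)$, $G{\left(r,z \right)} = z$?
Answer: $256$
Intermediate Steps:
$B = -6$ ($B = 6 - 12 = -6$)
$q{\left(P,C \right)} = -6 + P$ ($q{\left(P,C \right)} = P - 6 = -6 + P$)
$q^{4}{\left(2,6 \right)} = \left(-6 + 2\right)^{4} = \left(-4\right)^{4} = 256$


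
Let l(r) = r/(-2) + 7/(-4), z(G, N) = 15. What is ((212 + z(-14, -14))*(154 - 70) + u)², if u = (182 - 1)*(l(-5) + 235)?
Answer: 60986772025/16 ≈ 3.8117e+9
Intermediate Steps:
l(r) = -7/4 - r/2 (l(r) = r*(-½) + 7*(-¼) = -r/2 - 7/4 = -7/4 - r/2)
u = 170683/4 (u = (182 - 1)*((-7/4 - ½*(-5)) + 235) = 181*((-7/4 + 5/2) + 235) = 181*(¾ + 235) = 181*(943/4) = 170683/4 ≈ 42671.)
((212 + z(-14, -14))*(154 - 70) + u)² = ((212 + 15)*(154 - 70) + 170683/4)² = (227*84 + 170683/4)² = (19068 + 170683/4)² = (246955/4)² = 60986772025/16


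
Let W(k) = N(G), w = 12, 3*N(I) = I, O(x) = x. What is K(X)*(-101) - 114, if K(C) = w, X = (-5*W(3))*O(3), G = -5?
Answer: -1326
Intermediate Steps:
N(I) = I/3
W(k) = -5/3 (W(k) = (1/3)*(-5) = -5/3)
X = 25 (X = -5*(-5/3)*3 = (25/3)*3 = 25)
K(C) = 12
K(X)*(-101) - 114 = 12*(-101) - 114 = -1212 - 114 = -1326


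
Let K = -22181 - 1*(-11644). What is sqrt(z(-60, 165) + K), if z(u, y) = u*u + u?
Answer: I*sqrt(6997) ≈ 83.648*I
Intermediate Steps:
K = -10537 (K = -22181 + 11644 = -10537)
z(u, y) = u + u**2 (z(u, y) = u**2 + u = u + u**2)
sqrt(z(-60, 165) + K) = sqrt(-60*(1 - 60) - 10537) = sqrt(-60*(-59) - 10537) = sqrt(3540 - 10537) = sqrt(-6997) = I*sqrt(6997)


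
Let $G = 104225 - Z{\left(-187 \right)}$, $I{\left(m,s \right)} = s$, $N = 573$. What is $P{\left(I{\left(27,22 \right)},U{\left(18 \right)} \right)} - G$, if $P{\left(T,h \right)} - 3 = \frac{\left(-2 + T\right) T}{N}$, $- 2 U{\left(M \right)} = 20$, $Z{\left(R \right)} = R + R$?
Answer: $- \frac{59933068}{573} \approx -1.046 \cdot 10^{5}$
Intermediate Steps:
$Z{\left(R \right)} = 2 R$
$U{\left(M \right)} = -10$ ($U{\left(M \right)} = \left(- \frac{1}{2}\right) 20 = -10$)
$P{\left(T,h \right)} = 3 + \frac{T \left(-2 + T\right)}{573}$ ($P{\left(T,h \right)} = 3 + \frac{\left(-2 + T\right) T}{573} = 3 + T \left(-2 + T\right) \frac{1}{573} = 3 + \frac{T \left(-2 + T\right)}{573}$)
$G = 104599$ ($G = 104225 - 2 \left(-187\right) = 104225 - -374 = 104225 + 374 = 104599$)
$P{\left(I{\left(27,22 \right)},U{\left(18 \right)} \right)} - G = \left(3 - \frac{44}{573} + \frac{22^{2}}{573}\right) - 104599 = \left(3 - \frac{44}{573} + \frac{1}{573} \cdot 484\right) - 104599 = \left(3 - \frac{44}{573} + \frac{484}{573}\right) - 104599 = \frac{2159}{573} - 104599 = - \frac{59933068}{573}$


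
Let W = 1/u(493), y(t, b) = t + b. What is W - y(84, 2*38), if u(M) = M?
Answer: -78879/493 ≈ -160.00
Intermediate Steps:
y(t, b) = b + t
W = 1/493 ≈ 0.0020284
W - y(84, 2*38) = 1/493 - (2*38 + 84) = 1/493 - (76 + 84) = 1/493 - 1*160 = 1/493 - 160 = -78879/493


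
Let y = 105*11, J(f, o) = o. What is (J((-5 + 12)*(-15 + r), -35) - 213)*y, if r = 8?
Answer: -286440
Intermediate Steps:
y = 1155
(J((-5 + 12)*(-15 + r), -35) - 213)*y = (-35 - 213)*1155 = -248*1155 = -286440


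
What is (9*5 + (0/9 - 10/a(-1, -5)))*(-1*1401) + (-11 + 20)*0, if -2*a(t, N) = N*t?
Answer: -68649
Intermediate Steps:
a(t, N) = -N*t/2
(9*5 + (0/9 - 10/a(-1, -5)))*(-1*1401) + (-11 + 20)*0 = (9*5 + (0/9 - 10/((-½*(-5)*(-1)))))*(-1*1401) + (-11 + 20)*0 = (45 + (0*(⅑) - 10/(-5/2)))*(-1401) + 9*0 = (45 + (0 - 10*(-⅖)))*(-1401) + 0 = (45 + (0 + 4))*(-1401) + 0 = (45 + 4)*(-1401) + 0 = 49*(-1401) + 0 = -68649 + 0 = -68649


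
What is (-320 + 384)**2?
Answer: 4096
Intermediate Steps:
(-320 + 384)**2 = 64**2 = 4096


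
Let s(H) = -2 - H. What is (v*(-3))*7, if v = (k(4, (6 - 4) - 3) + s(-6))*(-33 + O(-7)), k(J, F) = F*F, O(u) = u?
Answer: 4200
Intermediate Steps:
k(J, F) = F**2
v = -200 (v = (((6 - 4) - 3)**2 + (-2 - 1*(-6)))*(-33 - 7) = ((2 - 3)**2 + (-2 + 6))*(-40) = ((-1)**2 + 4)*(-40) = (1 + 4)*(-40) = 5*(-40) = -200)
(v*(-3))*7 = -200*(-3)*7 = 600*7 = 4200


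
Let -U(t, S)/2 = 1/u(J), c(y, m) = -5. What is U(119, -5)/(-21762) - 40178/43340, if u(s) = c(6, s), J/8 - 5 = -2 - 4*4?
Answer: -218592743/235791270 ≈ -0.92706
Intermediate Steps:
J = -104 (J = 40 + 8*(-2 - 4*4) = 40 + 8*(-2 - 16) = 40 + 8*(-18) = 40 - 144 = -104)
u(s) = -5
U(t, S) = 2/5 (U(t, S) = -2/(-5) = -2*(-1/5) = 2/5)
U(119, -5)/(-21762) - 40178/43340 = (2/5)/(-21762) - 40178/43340 = (2/5)*(-1/21762) - 40178*1/43340 = -1/54405 - 20089/21670 = -218592743/235791270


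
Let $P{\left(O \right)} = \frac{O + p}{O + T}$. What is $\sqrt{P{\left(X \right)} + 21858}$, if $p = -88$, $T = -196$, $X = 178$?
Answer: $41 \sqrt{13} \approx 147.83$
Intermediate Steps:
$P{\left(O \right)} = \frac{-88 + O}{-196 + O}$ ($P{\left(O \right)} = \frac{O - 88}{O - 196} = \frac{-88 + O}{-196 + O}$)
$\sqrt{P{\left(X \right)} + 21858} = \sqrt{\frac{-88 + 178}{-196 + 178} + 21858} = \sqrt{\frac{1}{-18} \cdot 90 + 21858} = \sqrt{\left(- \frac{1}{18}\right) 90 + 21858} = \sqrt{-5 + 21858} = \sqrt{21853} = 41 \sqrt{13}$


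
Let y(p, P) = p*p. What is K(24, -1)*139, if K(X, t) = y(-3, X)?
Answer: 1251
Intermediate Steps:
y(p, P) = p²
K(X, t) = 9 (K(X, t) = (-3)² = 9)
K(24, -1)*139 = 9*139 = 1251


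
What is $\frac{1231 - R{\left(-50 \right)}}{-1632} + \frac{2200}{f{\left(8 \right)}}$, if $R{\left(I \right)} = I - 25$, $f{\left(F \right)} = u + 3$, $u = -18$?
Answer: $- \frac{40111}{272} \approx -147.47$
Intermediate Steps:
$f{\left(F \right)} = -15$ ($f{\left(F \right)} = -18 + 3 = -15$)
$R{\left(I \right)} = -25 + I$
$\frac{1231 - R{\left(-50 \right)}}{-1632} + \frac{2200}{f{\left(8 \right)}} = \frac{1231 - \left(-25 - 50\right)}{-1632} + \frac{2200}{-15} = \left(1231 - -75\right) \left(- \frac{1}{1632}\right) + 2200 \left(- \frac{1}{15}\right) = \left(1231 + 75\right) \left(- \frac{1}{1632}\right) - \frac{440}{3} = 1306 \left(- \frac{1}{1632}\right) - \frac{440}{3} = - \frac{653}{816} - \frac{440}{3} = - \frac{40111}{272}$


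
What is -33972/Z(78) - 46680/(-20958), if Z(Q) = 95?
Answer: -6206584/17465 ≈ -355.37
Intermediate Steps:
-33972/Z(78) - 46680/(-20958) = -33972/95 - 46680/(-20958) = -33972*1/95 - 46680*(-1/20958) = -1788/5 + 7780/3493 = -6206584/17465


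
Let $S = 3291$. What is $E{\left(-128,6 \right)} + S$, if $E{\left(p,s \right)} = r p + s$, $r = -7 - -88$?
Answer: $-7071$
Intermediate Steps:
$r = 81$ ($r = -7 + 88 = 81$)
$E{\left(p,s \right)} = s + 81 p$ ($E{\left(p,s \right)} = 81 p + s = s + 81 p$)
$E{\left(-128,6 \right)} + S = \left(6 + 81 \left(-128\right)\right) + 3291 = \left(6 - 10368\right) + 3291 = -10362 + 3291 = -7071$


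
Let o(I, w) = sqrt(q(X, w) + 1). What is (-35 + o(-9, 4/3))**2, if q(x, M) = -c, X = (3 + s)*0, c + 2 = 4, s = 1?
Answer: (35 - I)**2 ≈ 1224.0 - 70.0*I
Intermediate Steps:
c = 2 (c = -2 + 4 = 2)
X = 0 (X = (3 + 1)*0 = 4*0 = 0)
q(x, M) = -2 (q(x, M) = -1*2 = -2)
o(I, w) = I (o(I, w) = sqrt(-2 + 1) = sqrt(-1) = I)
(-35 + o(-9, 4/3))**2 = (-35 + I)**2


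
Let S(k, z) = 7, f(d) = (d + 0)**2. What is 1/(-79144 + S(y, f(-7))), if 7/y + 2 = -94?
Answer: -1/79137 ≈ -1.2636e-5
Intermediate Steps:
f(d) = d**2
y = -7/96 (y = 7/(-2 - 94) = 7/(-96) = 7*(-1/96) = -7/96 ≈ -0.072917)
1/(-79144 + S(y, f(-7))) = 1/(-79144 + 7) = 1/(-79137) = -1/79137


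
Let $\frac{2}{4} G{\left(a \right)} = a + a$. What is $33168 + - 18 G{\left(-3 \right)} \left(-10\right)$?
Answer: $31008$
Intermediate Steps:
$G{\left(a \right)} = 4 a$ ($G{\left(a \right)} = 2 \left(a + a\right) = 2 \cdot 2 a = 4 a$)
$33168 + - 18 G{\left(-3 \right)} \left(-10\right) = 33168 + - 18 \cdot 4 \left(-3\right) \left(-10\right) = 33168 + \left(-18\right) \left(-12\right) \left(-10\right) = 33168 + 216 \left(-10\right) = 33168 - 2160 = 31008$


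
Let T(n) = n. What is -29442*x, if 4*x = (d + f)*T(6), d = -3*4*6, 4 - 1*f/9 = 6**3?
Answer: 87442740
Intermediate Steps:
f = -1908 (f = 36 - 9*6**3 = 36 - 9*216 = 36 - 1944 = -1908)
d = -72 (d = -12*6 = -72)
x = -2970 (x = ((-72 - 1908)*6)/4 = (-1980*6)/4 = (1/4)*(-11880) = -2970)
-29442*x = -29442*(-2970) = 87442740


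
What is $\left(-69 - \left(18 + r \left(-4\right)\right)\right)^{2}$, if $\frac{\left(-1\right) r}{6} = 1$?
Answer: $12321$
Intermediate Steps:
$r = -6$ ($r = \left(-6\right) 1 = -6$)
$\left(-69 - \left(18 + r \left(-4\right)\right)\right)^{2} = \left(-69 - \left(18 - -24\right)\right)^{2} = \left(-69 - 42\right)^{2} = \left(-111\right)^{2} = 12321$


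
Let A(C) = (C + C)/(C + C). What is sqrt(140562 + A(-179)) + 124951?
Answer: 124951 + sqrt(140563) ≈ 1.2533e+5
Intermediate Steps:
A(C) = 1 (A(C) = (2*C)/((2*C)) = (2*C)*(1/(2*C)) = 1)
sqrt(140562 + A(-179)) + 124951 = sqrt(140562 + 1) + 124951 = sqrt(140563) + 124951 = 124951 + sqrt(140563)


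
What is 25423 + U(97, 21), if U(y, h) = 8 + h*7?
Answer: 25578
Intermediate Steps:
U(y, h) = 8 + 7*h
25423 + U(97, 21) = 25423 + (8 + 7*21) = 25423 + (8 + 147) = 25423 + 155 = 25578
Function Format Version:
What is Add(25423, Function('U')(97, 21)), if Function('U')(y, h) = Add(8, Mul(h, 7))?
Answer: 25578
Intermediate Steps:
Function('U')(y, h) = Add(8, Mul(7, h))
Add(25423, Function('U')(97, 21)) = Add(25423, Add(8, Mul(7, 21))) = Add(25423, Add(8, 147)) = Add(25423, 155) = 25578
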